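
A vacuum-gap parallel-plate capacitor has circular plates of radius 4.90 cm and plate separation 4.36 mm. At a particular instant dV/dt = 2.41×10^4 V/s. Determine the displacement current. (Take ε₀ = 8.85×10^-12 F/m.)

3.69×10^-7 A

The displacement current equals the charging current C dV/dt. With C = ε₀A/d = (8.85×10^-12)(7.543×10^-3)/(4.36×10^-3) = 1.531×10^-11 F, I_d = (1.531×10^-11)(2.41×10^4) = 3.69×10^-7 A.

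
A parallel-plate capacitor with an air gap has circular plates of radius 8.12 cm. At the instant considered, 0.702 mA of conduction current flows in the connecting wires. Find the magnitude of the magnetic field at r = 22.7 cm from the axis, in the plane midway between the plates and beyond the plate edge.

By continuity the displacement current in the gap matches the conduction current: I_d = 7.02×10^-4 A.
Outside the plates the loop encloses all of I_d, so B·2πr = μ₀ I_d and B = 6.19×10^-10 T.

6.19×10^-10 T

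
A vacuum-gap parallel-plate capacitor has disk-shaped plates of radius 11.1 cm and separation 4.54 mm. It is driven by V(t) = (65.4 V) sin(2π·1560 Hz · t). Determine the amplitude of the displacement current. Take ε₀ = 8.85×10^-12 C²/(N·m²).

4.84×10^-5 A

C = ε₀A/d = (8.85×10^-12)(0.03871)/(4.54×10^-3) = 7.546×10^-11 F; ω = 2πf = 9802 rad/s.
I_d = C dV/dt, so |I_d|_max = C V₀ ω = (7.546×10^-11)(65.4)(9802) = 4.84×10^-5 A.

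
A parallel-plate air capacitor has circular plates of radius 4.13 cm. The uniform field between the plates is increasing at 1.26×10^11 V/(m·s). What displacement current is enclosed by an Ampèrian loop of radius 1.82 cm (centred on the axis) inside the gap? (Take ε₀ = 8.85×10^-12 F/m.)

1.16×10^-3 A

Total displacement current: I_d = ε₀(πR²)(dE/dt) = (8.85×10^-12)(5.359×10^-3)(1.26×10^11) = 5.976×10^-3 A.
Since J_d is uniform, the enclosed fraction is (r/R)² = 0.1942, giving I_d,enc = 1.16×10^-3 A.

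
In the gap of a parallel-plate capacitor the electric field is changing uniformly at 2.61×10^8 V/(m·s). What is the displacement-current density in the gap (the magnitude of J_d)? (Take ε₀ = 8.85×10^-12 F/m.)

J_d = ε₀ dE/dt = (8.85×10^-12)(2.61×10^8) = 2.31×10^-3 A/m².

2.31×10^-3 A/m²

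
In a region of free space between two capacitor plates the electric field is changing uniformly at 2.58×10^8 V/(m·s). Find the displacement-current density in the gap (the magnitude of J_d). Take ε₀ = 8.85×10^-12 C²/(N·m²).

2.28×10^-3 A/m²

The displacement-current density is ε₀ ∂E/∂t = (8.85×10^-12)(2.58×10^8) = 2.28×10^-3 A/m².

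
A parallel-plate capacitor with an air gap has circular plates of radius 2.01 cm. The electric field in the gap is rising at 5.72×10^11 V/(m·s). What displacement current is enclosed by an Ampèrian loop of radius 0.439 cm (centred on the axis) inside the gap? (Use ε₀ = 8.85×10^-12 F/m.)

I_d = ε₀ dΦ_E/dt = ε₀ πR² (dE/dt) = (8.85×10^-12)(1.269×10^-3)(5.72×10^11) = 6.424×10^-3 A through the full plate area.
Through an area πr² the displacement current is I_d·(πr²/πR²) = I_d (r/R)² = 3.06×10^-4 A.

3.06×10^-4 A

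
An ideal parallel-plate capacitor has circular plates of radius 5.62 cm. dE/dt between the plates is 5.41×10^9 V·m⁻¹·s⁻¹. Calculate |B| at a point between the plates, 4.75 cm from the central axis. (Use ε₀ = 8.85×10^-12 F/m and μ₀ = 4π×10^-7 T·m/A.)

Through the whole plate area (πR² = 9.923×10^-3 m²), I_d = ε₀ πR² dE/dt = 4.751×10^-4 A.
For r < R the Ampère–Maxwell law gives B(2πr) = μ₀ I_d (r²/R²), so B = μ₀ I_d r/(2πR²) = (4π×10^-7)(4.751×10^-4)(0.0475)/(2π·0.0562²) = 1.43×10^-9 T.

1.43×10^-9 T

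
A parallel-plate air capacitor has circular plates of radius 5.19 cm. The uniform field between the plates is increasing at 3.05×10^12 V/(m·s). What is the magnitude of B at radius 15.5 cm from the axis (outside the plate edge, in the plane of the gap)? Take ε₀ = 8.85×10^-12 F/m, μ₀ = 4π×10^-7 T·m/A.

Through the whole plate area (πR² = 8.462×10^-3 m²), I_d = ε₀ πR² dE/dt = 0.2284 A.
Outside the plates the loop encloses all of I_d, so B·2πr = μ₀ I_d and B = 2.95×10^-7 T.

2.95×10^-7 T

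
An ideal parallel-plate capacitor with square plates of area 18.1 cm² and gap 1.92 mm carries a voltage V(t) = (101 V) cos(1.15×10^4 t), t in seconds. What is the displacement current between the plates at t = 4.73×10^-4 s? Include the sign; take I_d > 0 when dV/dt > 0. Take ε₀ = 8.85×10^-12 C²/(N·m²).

7.24×10^-6 A

dE/dt = (V₀ω/d)·−sin(ωt) with ωt = 5.4395 rad: (101)(1.15×10^4)(0.7471)/(1.92×10^-3) = 4.520×10^8 V/(m·s).
I_d = ε₀ A dE/dt = (8.85×10^-12)(1.81×10^-3)(4.520×10^8) = 7.24×10^-6 A.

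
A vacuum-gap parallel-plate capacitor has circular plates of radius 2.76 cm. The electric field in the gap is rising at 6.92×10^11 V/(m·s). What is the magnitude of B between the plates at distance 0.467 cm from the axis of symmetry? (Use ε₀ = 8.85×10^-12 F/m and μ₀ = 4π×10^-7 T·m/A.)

1.80×10^-8 T

Through the whole plate area (πR² = 2.393×10^-3 m²), I_d = ε₀ πR² dE/dt = 0.01466 A.
An Ampèrian loop of radius r encloses a fraction (r/R)² of I_d. Then B·2πr = μ₀ I_d (r/R)², giving B = μ₀ I_d r/(2πR²) = 1.80×10^-8 T.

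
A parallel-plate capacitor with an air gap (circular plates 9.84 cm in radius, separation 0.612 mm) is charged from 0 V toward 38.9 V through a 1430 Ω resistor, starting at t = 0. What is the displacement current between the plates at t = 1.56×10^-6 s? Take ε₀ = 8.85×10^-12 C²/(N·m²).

With C = ε₀A/d = (8.85×10^-12)(0.03042)/(6.12×10^-4) = 4.399×10^-10 F, the time constant is τ = RC = 6.291×10^-7 s, so t/τ = 2.480 and e^(−t/τ) = 0.08374.
I_d = I_cond = (V₀/R) e^(−t/τ) = (0.02720)(0.08374) = 2.28×10^-3 A.

2.28×10^-3 A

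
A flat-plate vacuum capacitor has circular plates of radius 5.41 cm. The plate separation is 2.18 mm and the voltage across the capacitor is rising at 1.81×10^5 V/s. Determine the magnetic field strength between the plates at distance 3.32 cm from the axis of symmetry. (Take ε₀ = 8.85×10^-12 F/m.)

dE/dt = (dV/dt)/d = 8.303×10^7 V/(m·s); I_d = ε₀(πR²)(dE/dt) = (8.85×10^-12)(9.195×10^-3)(8.303×10^7) = 6.757×10^-6 A.
∮B·dl = μ₀ I_d,enc with I_d,enc = I_d r²/R² = 2.545×10^-6 A; so B = μ₀ I_d,enc/(2πr) = 1.53×10^-11 T.

1.53×10^-11 T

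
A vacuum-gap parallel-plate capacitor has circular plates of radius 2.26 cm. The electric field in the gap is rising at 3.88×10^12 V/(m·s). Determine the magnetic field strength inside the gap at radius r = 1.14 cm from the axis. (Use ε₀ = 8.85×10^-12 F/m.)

2.46×10^-7 T

I_d = ε₀ dΦ_E/dt = ε₀ πR² (dE/dt) = (8.85×10^-12)(1.605×10^-3)(3.88×10^12) = 0.05511 A through the full plate area.
For r < R the Ampère–Maxwell law gives B(2πr) = μ₀ I_d (r²/R²), so B = μ₀ I_d r/(2πR²) = (4π×10^-7)(0.05511)(0.0114)/(2π·0.0226²) = 2.46×10^-7 T.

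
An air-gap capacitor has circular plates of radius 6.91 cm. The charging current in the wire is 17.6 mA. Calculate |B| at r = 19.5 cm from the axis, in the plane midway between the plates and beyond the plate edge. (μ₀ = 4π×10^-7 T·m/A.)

1.81×10^-8 T

Between the plates the displacement current equals the wire current: I_d = 17.6 mA = 0.0176 A.
With r > R the enclosed displacement current is the full I_d; B = μ₀ I_d / (2πr) = 1.81×10^-8 T.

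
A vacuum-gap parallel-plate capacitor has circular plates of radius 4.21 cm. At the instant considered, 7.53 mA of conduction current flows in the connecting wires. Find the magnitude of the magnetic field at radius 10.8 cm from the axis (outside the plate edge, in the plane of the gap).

1.39×10^-8 T

Between the plates the displacement current equals the wire current: I_d = 7.53 mA = 7.53×10^-3 A.
Outside the plates the loop encloses all of I_d, so B·2πr = μ₀ I_d and B = 1.39×10^-8 T.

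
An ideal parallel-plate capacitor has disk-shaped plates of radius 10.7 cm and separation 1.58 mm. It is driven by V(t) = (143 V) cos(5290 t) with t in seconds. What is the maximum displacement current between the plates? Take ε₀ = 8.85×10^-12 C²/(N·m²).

The displacement current equals the conduction current C dV/dt, which peaks at C V₀ ω.
With C = ε₀A/d = (8.85×10^-12)(0.03597)/(1.58×10^-3) = 2.015×10^-10 F and ω = 5290 rad/s, I_d,max = (2.015×10^-10)(143)(5290) = 1.52×10^-4 A.

1.52×10^-4 A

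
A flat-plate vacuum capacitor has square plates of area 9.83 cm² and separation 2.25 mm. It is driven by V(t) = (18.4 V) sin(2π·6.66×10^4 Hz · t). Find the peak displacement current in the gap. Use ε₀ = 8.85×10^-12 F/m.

(dE/dt)_max = V₀ω/d = 3.422×10^9 V/(m·s); ω = 2πf = 4.185×10^5 rad/s.
I_d,max = ε₀ A (dE/dt)_max = (8.85×10^-12)(9.83×10^-4)(3.422×10^9) = 2.98×10^-5 A.

2.98×10^-5 A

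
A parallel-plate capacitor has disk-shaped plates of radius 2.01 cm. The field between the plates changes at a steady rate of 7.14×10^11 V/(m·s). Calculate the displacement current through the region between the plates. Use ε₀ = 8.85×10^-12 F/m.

The displacement current is ε₀ times dΦ_E/dt = ε₀ A dE/dt = (8.85×10^-12)(1.269×10^-3)(7.14×10^11) = 8.02×10^-3 A.

8.02×10^-3 A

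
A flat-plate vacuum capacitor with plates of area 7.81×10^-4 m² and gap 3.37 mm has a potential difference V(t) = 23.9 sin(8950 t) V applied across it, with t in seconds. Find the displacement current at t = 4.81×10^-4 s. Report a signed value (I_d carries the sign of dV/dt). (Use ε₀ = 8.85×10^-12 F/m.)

dE/dt = (V₀ω/d)·cos(ωt) with ωt = 4.30495 rad: (23.9)(8950)(-0.3963)/(3.37×10^-3) = -2.515×10^7 V/(m·s).
I_d = ε₀ A dE/dt = (8.85×10^-12)(7.81×10^-4)(-2.515×10^7) = -1.74×10^-7 A.

-1.74×10^-7 A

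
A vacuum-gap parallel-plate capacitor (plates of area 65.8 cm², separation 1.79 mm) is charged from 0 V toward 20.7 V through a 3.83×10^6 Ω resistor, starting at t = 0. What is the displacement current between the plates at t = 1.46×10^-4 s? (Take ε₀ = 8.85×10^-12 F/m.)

C = ε₀A/d = (8.85×10^-12)(6.58×10^-3)/(1.79×10^-3) = 3.253×10^-11 F and τ = RC = 1.246×10^-4 s. I_d in the gap equals the RC charging current.
I_d(t) = (V₀/R) e^(−t/τ) = 5.405×10^-6 · e^(−1.172) = 1.67×10^-6 A.

1.67×10^-6 A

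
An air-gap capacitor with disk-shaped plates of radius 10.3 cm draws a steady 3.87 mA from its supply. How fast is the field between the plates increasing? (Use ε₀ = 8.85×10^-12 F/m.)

1.31×10^10 V/(m·s)

Charge continuity gives I_d = I = 3.87×10^-3 A between the plates.
Then dE/dt = I_d/(ε₀A) = 1.31×10^10 V/(m·s).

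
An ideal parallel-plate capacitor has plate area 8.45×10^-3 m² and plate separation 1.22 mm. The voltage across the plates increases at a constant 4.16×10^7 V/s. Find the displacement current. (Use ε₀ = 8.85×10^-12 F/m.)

2.55×10^-3 A

The field between the plates is E = V/d, so dE/dt = (4.16×10^7)/(1.22×10^-3 m) = 3.410×10^10 V/(m·s).
I_d = ε₀ A (dE/dt) = (8.85×10^-12)(8.45×10^-3)(3.410×10^10) = 2.55×10^-3 A.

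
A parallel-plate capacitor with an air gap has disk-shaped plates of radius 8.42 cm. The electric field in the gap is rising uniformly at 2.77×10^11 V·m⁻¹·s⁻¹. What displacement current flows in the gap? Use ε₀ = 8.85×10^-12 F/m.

0.0546 A

With a uniform field, Φ_E = EA, so I_d = ε₀ A dE/dt = 0.0546 A.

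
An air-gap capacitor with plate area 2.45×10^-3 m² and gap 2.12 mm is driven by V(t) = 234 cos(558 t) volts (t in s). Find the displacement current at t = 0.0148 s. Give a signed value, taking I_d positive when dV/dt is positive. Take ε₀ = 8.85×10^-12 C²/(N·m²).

dV/dt = (234)(558)·−sin(8.2584) = -1.200×10^5 V/s.
I_d = C dV/dt with C = ε₀A/d = (8.85×10^-12)(2.45×10^-3)/(2.12×10^-3) = 1.023×10^-11 F, so I_d = (1.023×10^-11)(-1.200×10^5) = -1.23×10^-6 A.

-1.23×10^-6 A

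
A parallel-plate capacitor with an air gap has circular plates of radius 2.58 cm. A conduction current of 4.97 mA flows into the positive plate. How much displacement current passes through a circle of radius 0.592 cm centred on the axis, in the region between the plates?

2.62×10^-4 A

No conduction current crosses the gap, so I_d there equals the 4.97×10^-3 A in the leads.
The field is uniform, so I_d,enc = I_d (r/R)² = (4.97×10^-3)(0.592/2.58)² = 2.62×10^-4 A.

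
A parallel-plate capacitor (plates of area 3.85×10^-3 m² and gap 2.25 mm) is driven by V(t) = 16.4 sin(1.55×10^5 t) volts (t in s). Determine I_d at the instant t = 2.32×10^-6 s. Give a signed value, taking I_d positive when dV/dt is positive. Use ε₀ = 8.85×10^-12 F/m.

C = ε₀A/d = (8.85×10^-12)(3.85×10^-3)/(2.25×10^-3) = 1.514×10^-11 F. dV/dt = V₀ω·cos(ωt); at ωt = 0.3596 rad this factor is 0.9360.
I_d = C dV/dt = (1.514×10^-11)(16.4)(1.55×10^5)(0.9360) = 3.60×10^-5 A.

3.60×10^-5 A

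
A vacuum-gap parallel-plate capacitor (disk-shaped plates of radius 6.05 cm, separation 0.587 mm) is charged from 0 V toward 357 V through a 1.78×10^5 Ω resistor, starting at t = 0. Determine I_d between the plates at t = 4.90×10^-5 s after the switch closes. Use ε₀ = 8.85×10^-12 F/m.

4.10×10^-4 A

C = ε₀A/d = (8.85×10^-12)(0.01150)/(5.87×10^-4) = 1.734×10^-10 F, so τ = RC = 3.087×10^-5 s.
The conduction current is I(t) = (V₀/R) e^(−t/τ), and the displacement current between the plates equals it.
t/τ = 1.587; I_d = (357/1.78×10^5) · e^(−1.587) = (2.006×10^-3)(0.2045) = 4.10×10^-4 A.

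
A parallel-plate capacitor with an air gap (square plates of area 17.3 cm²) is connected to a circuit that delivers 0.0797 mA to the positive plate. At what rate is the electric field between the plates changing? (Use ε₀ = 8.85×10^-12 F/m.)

By continuity, I_d in the gap equals the 0.0797 mA flowing in the wire.
Since I_d = ε₀ A dE/dt, dE/dt = I_d/(ε₀A) = (7.97×10^-5)/((8.85×10^-12)(1.73×10^-3)) = 5.21×10^9 V/(m·s).

5.21×10^9 V/(m·s)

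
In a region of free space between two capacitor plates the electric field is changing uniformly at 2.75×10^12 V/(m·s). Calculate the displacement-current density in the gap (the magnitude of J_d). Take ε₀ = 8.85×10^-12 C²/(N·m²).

24.3 A/m²

J_d = ε₀ dE/dt = (8.85×10^-12)(2.75×10^12) = 24.3 A/m².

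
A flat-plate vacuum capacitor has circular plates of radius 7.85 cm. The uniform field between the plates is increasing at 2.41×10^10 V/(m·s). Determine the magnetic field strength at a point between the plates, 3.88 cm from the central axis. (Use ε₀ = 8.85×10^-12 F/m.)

5.20×10^-9 T

Through the whole plate area (πR² = 0.01936 m²), I_d = ε₀ πR² dE/dt = 4.129×10^-3 A.
An Ampèrian loop of radius r encloses a fraction (r/R)² of I_d. Then B·2πr = μ₀ I_d (r/R)², giving B = μ₀ I_d r/(2πR²) = 5.20×10^-9 T.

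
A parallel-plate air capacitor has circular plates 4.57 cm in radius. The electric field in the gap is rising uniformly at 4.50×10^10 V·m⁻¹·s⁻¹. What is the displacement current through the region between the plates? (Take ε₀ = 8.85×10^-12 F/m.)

2.61×10^-3 A

With a uniform field, Φ_E = EA, so I_d = ε₀ A dE/dt = 2.61×10^-3 A.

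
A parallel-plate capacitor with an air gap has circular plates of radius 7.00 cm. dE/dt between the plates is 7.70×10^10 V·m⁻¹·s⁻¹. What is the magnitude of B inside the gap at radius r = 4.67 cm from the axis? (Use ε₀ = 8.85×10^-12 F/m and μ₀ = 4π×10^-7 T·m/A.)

Total displacement current: I_d = ε₀(πR²)(dE/dt) = (8.85×10^-12)(0.01539)(7.70×10^10) = 0.01049 A.
For r < R the Ampère–Maxwell law gives B(2πr) = μ₀ I_d (r²/R²), so B = μ₀ I_d r/(2πR²) = (4π×10^-7)(0.01049)(0.0467)/(2π·0.0700²) = 2.00×10^-8 T.

2.00×10^-8 T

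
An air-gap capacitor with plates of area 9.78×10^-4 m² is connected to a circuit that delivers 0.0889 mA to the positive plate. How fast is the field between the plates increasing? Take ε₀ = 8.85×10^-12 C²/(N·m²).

By continuity, I_d in the gap equals the 0.0889 mA flowing in the wire.
Then dE/dt = I_d/(ε₀A) = 1.03×10^10 V/(m·s).

1.03×10^10 V/(m·s)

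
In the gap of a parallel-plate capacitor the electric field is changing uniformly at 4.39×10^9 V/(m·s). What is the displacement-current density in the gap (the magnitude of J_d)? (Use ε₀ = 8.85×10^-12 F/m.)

0.0389 A/m²

The displacement-current density is ε₀ ∂E/∂t = (8.85×10^-12)(4.39×10^9) = 0.0389 A/m².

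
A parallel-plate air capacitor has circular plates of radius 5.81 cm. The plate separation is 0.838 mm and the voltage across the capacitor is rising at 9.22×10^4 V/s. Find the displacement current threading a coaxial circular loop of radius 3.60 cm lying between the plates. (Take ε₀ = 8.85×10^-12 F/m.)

dE/dt = (dV/dt)/d = 1.100×10^8 V/(m·s); I_d = ε₀(πR²)(dE/dt) = (8.85×10^-12)(0.01060)(1.100×10^8) = 1.032×10^-5 A.
Through an area πr² the displacement current is I_d·(πr²/πR²) = I_d (r/R)² = 3.96×10^-6 A.

3.96×10^-6 A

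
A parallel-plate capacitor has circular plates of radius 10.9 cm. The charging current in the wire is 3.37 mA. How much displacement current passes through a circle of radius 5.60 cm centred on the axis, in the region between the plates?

By continuity the displacement current in the gap matches the conduction current: I_d = 3.37×10^-3 A.
The field is uniform, so I_d,enc = I_d (r/R)² = (3.37×10^-3)(5.60/10.9)² = 8.90×10^-4 A.

8.90×10^-4 A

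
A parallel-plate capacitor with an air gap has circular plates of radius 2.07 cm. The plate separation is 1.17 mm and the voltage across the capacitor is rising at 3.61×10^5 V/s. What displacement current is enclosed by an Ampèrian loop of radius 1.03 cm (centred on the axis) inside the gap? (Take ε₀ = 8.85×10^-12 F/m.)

dE/dt = (dV/dt)/d = 3.085×10^8 V/(m·s); I_d = ε₀(πR²)(dE/dt) = (8.85×10^-12)(1.346×10^-3)(3.085×10^8) = 3.675×10^-6 A.
Since J_d is uniform, the enclosed fraction is (r/R)² = 0.2476, giving I_d,enc = 9.10×10^-7 A.

9.10×10^-7 A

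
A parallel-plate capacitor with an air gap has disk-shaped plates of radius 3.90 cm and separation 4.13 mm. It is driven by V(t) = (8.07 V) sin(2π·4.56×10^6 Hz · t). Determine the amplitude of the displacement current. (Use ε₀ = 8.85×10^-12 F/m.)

2.37×10^-3 A

(dE/dt)_max = V₀ω/d = 5.598×10^10 V/(m·s); ω = 2πf = 2.865×10^7 rad/s.
I_d,max = ε₀ A (dE/dt)_max = (8.85×10^-12)(4.778×10^-3)(5.598×10^10) = 2.37×10^-3 A.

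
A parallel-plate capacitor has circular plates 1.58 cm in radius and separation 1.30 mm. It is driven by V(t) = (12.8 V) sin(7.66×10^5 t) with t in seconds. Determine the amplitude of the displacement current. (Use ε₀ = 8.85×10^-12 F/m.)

The displacement current equals the conduction current C dV/dt, which peaks at C V₀ ω.
With C = ε₀A/d = (8.85×10^-12)(7.843×10^-4)/(1.30×10^-3) = 5.339×10^-12 F and ω = 7.66×10^5 rad/s, I_d,max = (5.339×10^-12)(12.8)(7.66×10^5) = 5.23×10^-5 A.

5.23×10^-5 A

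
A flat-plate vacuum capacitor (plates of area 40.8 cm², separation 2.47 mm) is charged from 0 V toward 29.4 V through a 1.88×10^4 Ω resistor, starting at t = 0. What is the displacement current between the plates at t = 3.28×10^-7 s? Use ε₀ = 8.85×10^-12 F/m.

C = ε₀A/d = (8.85×10^-12)(4.08×10^-3)/(2.47×10^-3) = 1.462×10^-11 F, so τ = RC = 2.749×10^-7 s.
The conduction current is I(t) = (V₀/R) e^(−t/τ), and the displacement current between the plates equals it.
t/τ = 1.193; I_d = (29.4/1.88×10^4) · e^(−1.193) = (1.564×10^-3)(0.3033) = 4.74×10^-4 A.

4.74×10^-4 A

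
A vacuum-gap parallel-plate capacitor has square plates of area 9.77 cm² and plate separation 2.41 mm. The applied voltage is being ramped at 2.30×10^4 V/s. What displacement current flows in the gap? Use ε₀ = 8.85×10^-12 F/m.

8.25×10^-8 A

The displacement current equals the charging current C dV/dt. With C = ε₀A/d = (8.85×10^-12)(9.77×10^-4)/(2.41×10^-3) = 3.588×10^-12 F, I_d = (3.588×10^-12)(2.30×10^4) = 8.25×10^-8 A.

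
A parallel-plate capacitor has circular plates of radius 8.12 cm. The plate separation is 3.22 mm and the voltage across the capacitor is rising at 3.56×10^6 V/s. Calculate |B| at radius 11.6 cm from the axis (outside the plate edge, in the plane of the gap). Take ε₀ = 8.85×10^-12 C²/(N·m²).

I_d = C dV/dt with C = ε₀πR²/d = 5.692×10^-11 F, so I_d = (5.692×10^-11)(3.56×10^6) = 2.026×10^-4 A.
For r ≥ R the full I_d is enclosed: B = μ₀ I_d/(2πr) = (4π×10^-7)(2.026×10^-4)/(2π·0.116) = 3.49×10^-10 T.

3.49×10^-10 T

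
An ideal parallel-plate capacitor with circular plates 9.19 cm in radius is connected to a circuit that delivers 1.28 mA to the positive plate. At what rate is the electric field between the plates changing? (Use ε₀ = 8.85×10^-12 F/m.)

Charge continuity gives I_d = I = 1.28×10^-3 A between the plates.
Since I_d = ε₀ A dE/dt, dE/dt = I_d/(ε₀A) = (1.28×10^-3)/((8.85×10^-12)(0.02653)) = 5.45×10^9 V/(m·s).

5.45×10^9 V/(m·s)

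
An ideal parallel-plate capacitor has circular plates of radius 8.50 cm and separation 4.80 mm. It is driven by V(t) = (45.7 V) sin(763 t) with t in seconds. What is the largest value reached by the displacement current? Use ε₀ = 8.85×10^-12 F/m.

(dE/dt)_max = V₀ω/d = 7.264×10^6 V/(m·s); ω = 763 rad/s.
I_d,max = ε₀ A (dE/dt)_max = (8.85×10^-12)(0.02270)(7.264×10^6) = 1.46×10^-6 A.

1.46×10^-6 A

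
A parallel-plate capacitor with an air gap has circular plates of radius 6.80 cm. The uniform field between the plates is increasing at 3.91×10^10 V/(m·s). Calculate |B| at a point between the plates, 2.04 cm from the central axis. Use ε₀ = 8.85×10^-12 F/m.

Total displacement current: I_d = ε₀(πR²)(dE/dt) = (8.85×10^-12)(0.01453)(3.91×10^10) = 5.028×10^-3 A.
An Ampèrian loop of radius r encloses a fraction (r/R)² of I_d. Then B·2πr = μ₀ I_d (r/R)², giving B = μ₀ I_d r/(2πR²) = 4.44×10^-9 T.

4.44×10^-9 T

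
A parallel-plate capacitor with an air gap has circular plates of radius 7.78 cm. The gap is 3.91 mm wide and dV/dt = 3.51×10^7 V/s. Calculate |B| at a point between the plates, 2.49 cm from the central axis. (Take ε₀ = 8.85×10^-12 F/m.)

With E = V/d, dE/dt = 8.977×10^9 V/(m·s) and πR² = 0.01902 m², giving I_d = ε₀ πR² dE/dt = 1.511×10^-3 A.
An Ampèrian loop of radius r encloses a fraction (r/R)² of I_d. Then B·2πr = μ₀ I_d (r/R)², giving B = μ₀ I_d r/(2πR²) = 1.24×10^-9 T.

1.24×10^-9 T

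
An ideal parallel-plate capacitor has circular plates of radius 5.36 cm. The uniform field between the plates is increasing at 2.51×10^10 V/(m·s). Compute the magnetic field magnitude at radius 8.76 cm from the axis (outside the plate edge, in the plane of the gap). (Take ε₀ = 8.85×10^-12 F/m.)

Through the whole plate area (πR² = 9.026×10^-3 m²), I_d = ε₀ πR² dE/dt = 2.005×10^-3 A.
For r ≥ R the full I_d is enclosed: B = μ₀ I_d/(2πr) = (4π×10^-7)(2.005×10^-3)/(2π·0.0876) = 4.58×10^-9 T.

4.58×10^-9 T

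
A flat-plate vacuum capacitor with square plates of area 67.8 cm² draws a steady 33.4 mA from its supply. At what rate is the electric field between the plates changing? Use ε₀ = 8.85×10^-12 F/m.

Charge continuity gives I_d = I = 0.0334 A between the plates.
Since I_d = ε₀ A dE/dt, dE/dt = I_d/(ε₀A) = (0.0334)/((8.85×10^-12)(6.78×10^-3)) = 5.57×10^11 V/(m·s).

5.57×10^11 V/(m·s)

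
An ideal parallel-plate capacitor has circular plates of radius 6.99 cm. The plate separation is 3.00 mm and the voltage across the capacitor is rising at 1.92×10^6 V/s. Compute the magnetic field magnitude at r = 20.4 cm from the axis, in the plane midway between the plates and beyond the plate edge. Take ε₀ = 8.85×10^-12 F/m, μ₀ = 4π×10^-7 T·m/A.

With E = V/d, dE/dt = 6.400×10^8 V/(m·s) and πR² = 0.01535 m², giving I_d = ε₀ πR² dE/dt = 8.694×10^-5 A.
For r ≥ R the full I_d is enclosed: B = μ₀ I_d/(2πr) = (4π×10^-7)(8.694×10^-5)/(2π·0.204) = 8.52×10^-11 T.

8.52×10^-11 T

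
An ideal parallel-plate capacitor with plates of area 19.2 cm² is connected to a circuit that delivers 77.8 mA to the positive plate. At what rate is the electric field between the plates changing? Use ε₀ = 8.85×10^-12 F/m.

The displacement current between the plates equals the conduction current, I_d = 77.8 mA.
Since I_d = ε₀ A dE/dt, dE/dt = I_d/(ε₀A) = (0.0778)/((8.85×10^-12)(1.92×10^-3)) = 4.58×10^12 V/(m·s).

4.58×10^12 V/(m·s)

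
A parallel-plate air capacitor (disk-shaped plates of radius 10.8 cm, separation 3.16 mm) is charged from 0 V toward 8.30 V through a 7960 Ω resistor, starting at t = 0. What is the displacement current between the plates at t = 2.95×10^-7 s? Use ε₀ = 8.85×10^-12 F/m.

7.27×10^-4 A

C = ε₀A/d = (8.85×10^-12)(0.03664)/(3.16×10^-3) = 1.026×10^-10 F, so τ = RC = 8.167×10^-7 s.
The conduction current is I(t) = (V₀/R) e^(−t/τ), and the displacement current between the plates equals it.
t/τ = 0.3612; I_d = (8.30/7960) · e^(−0.3612) = (1.043×10^-3)(0.6968) = 7.27×10^-4 A.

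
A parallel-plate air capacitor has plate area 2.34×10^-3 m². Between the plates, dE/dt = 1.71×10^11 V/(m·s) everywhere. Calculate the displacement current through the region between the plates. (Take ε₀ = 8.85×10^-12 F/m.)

With a uniform field, Φ_E = EA, so I_d = ε₀ A dE/dt = 3.54×10^-3 A.

3.54×10^-3 A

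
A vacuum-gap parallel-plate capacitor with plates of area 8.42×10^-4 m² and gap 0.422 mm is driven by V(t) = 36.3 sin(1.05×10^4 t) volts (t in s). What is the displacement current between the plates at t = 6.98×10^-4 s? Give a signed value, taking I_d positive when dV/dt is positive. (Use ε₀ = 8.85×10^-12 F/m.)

C = ε₀A/d = (8.85×10^-12)(8.42×10^-4)/(4.22×10^-4) = 1.766×10^-11 F. dV/dt = V₀ω·cos(ωt); at ωt = 7.329 rad this factor is 0.5012.
I_d = C dV/dt = (1.766×10^-11)(36.3)(1.05×10^4)(0.5012) = 3.37×10^-6 A.

3.37×10^-6 A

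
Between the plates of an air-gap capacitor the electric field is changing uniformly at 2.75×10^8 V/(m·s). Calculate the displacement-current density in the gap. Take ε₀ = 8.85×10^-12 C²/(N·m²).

J_d = ε₀ dE/dt = (8.85×10^-12)(2.75×10^8) = 2.43×10^-3 A/m².

2.43×10^-3 A/m²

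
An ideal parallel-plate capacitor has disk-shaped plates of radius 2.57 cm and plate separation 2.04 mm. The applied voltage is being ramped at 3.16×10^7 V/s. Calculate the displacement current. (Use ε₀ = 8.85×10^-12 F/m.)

The displacement current equals the charging current C dV/dt. With C = ε₀A/d = (8.85×10^-12)(2.075×10^-3)/(2.04×10^-3) = 9.002×10^-12 F, I_d = (9.002×10^-12)(3.16×10^7) = 2.84×10^-4 A.

2.84×10^-4 A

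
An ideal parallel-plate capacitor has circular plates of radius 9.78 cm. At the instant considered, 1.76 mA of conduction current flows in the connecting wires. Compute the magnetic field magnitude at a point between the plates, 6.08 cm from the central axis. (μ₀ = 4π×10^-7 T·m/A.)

2.24×10^-9 T

Between the plates the displacement current equals the wire current: I_d = 1.76 mA = 1.76×10^-3 A.
An Ampèrian loop of radius r encloses a fraction (r/R)² of I_d. Then B·2πr = μ₀ I_d (r/R)², giving B = μ₀ I_d r/(2πR²) = 2.24×10^-9 T.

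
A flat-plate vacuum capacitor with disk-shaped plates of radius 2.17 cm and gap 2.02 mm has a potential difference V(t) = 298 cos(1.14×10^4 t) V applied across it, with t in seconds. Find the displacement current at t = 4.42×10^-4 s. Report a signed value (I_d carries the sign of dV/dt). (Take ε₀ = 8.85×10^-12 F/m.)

2.09×10^-5 A

C = ε₀A/d = (8.85×10^-12)(1.479×10^-3)/(2.02×10^-3) = 6.480×10^-12 F. dV/dt = V₀ω·−sin(ωt); at ωt = 5.0388 rad this factor is 0.9472.
I_d = C dV/dt = (6.480×10^-12)(298)(1.14×10^4)(0.9472) = 2.09×10^-5 A.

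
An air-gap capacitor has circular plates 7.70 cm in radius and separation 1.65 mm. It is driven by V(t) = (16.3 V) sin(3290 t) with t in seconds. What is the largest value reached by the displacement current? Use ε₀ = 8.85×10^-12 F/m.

5.36×10^-6 A

The displacement current equals the conduction current C dV/dt, which peaks at C V₀ ω.
With C = ε₀A/d = (8.85×10^-12)(0.01863)/(1.65×10^-3) = 9.992×10^-11 F and ω = 3290 rad/s, I_d,max = (9.992×10^-11)(16.3)(3290) = 5.36×10^-6 A.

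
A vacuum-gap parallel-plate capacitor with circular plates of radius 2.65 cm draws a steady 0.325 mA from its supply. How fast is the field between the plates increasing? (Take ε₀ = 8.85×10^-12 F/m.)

1.66×10^10 V/(m·s)

By continuity, I_d in the gap equals the 0.325 mA flowing in the wire.
Since I_d = ε₀ A dE/dt, dE/dt = I_d/(ε₀A) = (3.25×10^-4)/((8.85×10^-12)(2.206×10^-3)) = 1.66×10^10 V/(m·s).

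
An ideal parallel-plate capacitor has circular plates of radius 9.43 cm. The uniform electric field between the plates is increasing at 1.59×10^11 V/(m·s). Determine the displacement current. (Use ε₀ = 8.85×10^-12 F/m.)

With a uniform field, Φ_E = EA, so I_d = ε₀ A dE/dt = 0.0393 A.

0.0393 A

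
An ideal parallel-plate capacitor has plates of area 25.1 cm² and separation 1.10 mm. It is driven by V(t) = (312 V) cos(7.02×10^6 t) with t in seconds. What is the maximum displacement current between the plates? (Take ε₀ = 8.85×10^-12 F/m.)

The displacement current equals the conduction current C dV/dt, which peaks at C V₀ ω.
With C = ε₀A/d = (8.85×10^-12)(2.51×10^-3)/(1.10×10^-3) = 2.019×10^-11 F and ω = 7.02×10^6 rad/s, I_d,max = (2.019×10^-11)(312)(7.02×10^6) = 0.0442 A.

0.0442 A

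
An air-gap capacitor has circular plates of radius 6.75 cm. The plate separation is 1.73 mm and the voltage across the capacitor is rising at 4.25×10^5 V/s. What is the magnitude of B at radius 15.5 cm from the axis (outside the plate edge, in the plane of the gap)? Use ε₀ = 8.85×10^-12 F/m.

4.02×10^-11 T

With E = V/d, dE/dt = 2.457×10^8 V/(m·s) and πR² = 0.01431 m², giving I_d = ε₀ πR² dE/dt = 3.112×10^-5 A.
Outside the plates the loop encloses all of I_d, so B·2πr = μ₀ I_d and B = 4.02×10^-11 T.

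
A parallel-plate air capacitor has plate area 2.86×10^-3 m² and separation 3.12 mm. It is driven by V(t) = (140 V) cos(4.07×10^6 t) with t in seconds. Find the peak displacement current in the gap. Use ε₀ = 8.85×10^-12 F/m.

The displacement current equals the conduction current C dV/dt, which peaks at C V₀ ω.
With C = ε₀A/d = (8.85×10^-12)(2.86×10^-3)/(3.12×10^-3) = 8.113×10^-12 F and ω = 4.07×10^6 rad/s, I_d,max = (8.113×10^-12)(140)(4.07×10^6) = 4.62×10^-3 A.

4.62×10^-3 A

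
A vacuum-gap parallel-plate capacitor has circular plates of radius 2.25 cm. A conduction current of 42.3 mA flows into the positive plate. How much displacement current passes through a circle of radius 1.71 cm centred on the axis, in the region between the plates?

0.0244 A

By continuity the displacement current in the gap matches the conduction current: I_d = 0.0423 A.
Since J_d is uniform, the enclosed fraction is (r/R)² = 0.5776, giving I_d,enc = 0.0244 A.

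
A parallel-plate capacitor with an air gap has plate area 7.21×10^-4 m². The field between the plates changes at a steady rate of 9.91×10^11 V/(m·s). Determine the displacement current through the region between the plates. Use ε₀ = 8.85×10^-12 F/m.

6.32×10^-3 A

I_d = ε₀ A (dE/dt) = (8.85×10^-12)(7.21×10^-4 m²)(9.91×10^11) = 6.32×10^-3 A.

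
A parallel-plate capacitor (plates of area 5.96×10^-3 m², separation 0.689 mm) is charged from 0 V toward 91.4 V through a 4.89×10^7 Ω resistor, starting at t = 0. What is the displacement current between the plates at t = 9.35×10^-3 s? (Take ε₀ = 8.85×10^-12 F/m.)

1.54×10^-7 A

C = ε₀A/d = (8.85×10^-12)(5.96×10^-3)/(6.89×10^-4) = 7.655×10^-11 F, so τ = RC = 3.743×10^-3 s.
The conduction current is I(t) = (V₀/R) e^(−t/τ), and the displacement current between the plates equals it.
t/τ = 2.498; I_d = (91.4/4.89×10^7) · e^(−2.498) = (1.869×10^-6)(0.08225) = 1.54×10^-7 A.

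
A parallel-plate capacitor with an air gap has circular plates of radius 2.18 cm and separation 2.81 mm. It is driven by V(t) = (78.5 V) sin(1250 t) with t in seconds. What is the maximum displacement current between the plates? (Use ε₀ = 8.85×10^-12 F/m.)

C = ε₀A/d = (8.85×10^-12)(1.493×10^-3)/(2.81×10^-3) = 4.702×10^-12 F; ω = 1250 rad/s.
I_d = C dV/dt, so |I_d|_max = C V₀ ω = (4.702×10^-12)(78.5)(1250) = 4.61×10^-7 A.

4.61×10^-7 A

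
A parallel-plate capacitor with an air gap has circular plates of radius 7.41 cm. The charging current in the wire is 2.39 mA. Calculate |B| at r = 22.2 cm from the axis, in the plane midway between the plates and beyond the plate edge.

2.15×10^-9 T

By continuity the displacement current in the gap matches the conduction current: I_d = 2.39×10^-3 A.
Outside the plates the loop encloses all of I_d, so B·2πr = μ₀ I_d and B = 2.15×10^-9 T.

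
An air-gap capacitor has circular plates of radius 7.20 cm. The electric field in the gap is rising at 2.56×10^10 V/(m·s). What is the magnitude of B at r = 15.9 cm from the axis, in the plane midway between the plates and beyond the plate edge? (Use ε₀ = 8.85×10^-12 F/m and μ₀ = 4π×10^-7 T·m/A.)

I_d = ε₀ dΦ_E/dt = ε₀ πR² (dE/dt) = (8.85×10^-12)(0.01629)(2.56×10^10) = 3.691×10^-3 A through the full plate area.
Outside the plates the loop encloses all of I_d, so B·2πr = μ₀ I_d and B = 4.64×10^-9 T.

4.64×10^-9 T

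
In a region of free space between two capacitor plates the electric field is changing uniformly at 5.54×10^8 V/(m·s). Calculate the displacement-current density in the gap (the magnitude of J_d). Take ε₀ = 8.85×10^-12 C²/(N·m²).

4.90×10^-3 A/m²

The displacement-current density is ε₀ ∂E/∂t = (8.85×10^-12)(5.54×10^8) = 4.90×10^-3 A/m².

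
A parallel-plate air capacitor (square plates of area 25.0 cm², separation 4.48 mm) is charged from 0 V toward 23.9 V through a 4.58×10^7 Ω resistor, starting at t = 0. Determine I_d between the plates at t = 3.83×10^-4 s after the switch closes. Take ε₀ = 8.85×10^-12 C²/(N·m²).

9.60×10^-8 A

C = ε₀A/d = (8.85×10^-12)(2.50×10^-3)/(4.48×10^-3) = 4.939×10^-12 F and τ = RC = 2.262×10^-4 s. I_d in the gap equals the RC charging current.
I_d(t) = (V₀/R) e^(−t/τ) = 5.218×10^-7 · e^(−1.693) = 9.60×10^-8 A.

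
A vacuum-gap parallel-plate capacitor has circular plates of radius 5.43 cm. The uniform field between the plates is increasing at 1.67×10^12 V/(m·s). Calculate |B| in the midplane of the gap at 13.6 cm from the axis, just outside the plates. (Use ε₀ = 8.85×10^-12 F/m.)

2.01×10^-7 T

Total displacement current: I_d = ε₀(πR²)(dE/dt) = (8.85×10^-12)(9.263×10^-3)(1.67×10^12) = 0.1369 A.
Outside the plates the loop encloses all of I_d, so B·2πr = μ₀ I_d and B = 2.01×10^-7 T.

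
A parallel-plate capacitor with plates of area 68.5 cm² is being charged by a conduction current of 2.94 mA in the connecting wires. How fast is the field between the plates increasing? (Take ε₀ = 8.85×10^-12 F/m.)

By continuity, I_d in the gap equals the 2.94 mA flowing in the wire.
Then dE/dt = I_d/(ε₀A) = 4.85×10^10 V/(m·s).

4.85×10^10 V/(m·s)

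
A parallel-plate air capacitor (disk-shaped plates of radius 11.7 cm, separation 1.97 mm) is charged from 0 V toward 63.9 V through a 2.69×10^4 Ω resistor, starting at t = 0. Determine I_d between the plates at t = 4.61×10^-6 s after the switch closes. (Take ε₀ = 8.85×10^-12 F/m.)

9.78×10^-4 A

C = ε₀A/d = (8.85×10^-12)(0.04301)/(1.97×10^-3) = 1.932×10^-10 F, so τ = RC = 5.197×10^-6 s.
The conduction current is I(t) = (V₀/R) e^(−t/τ), and the displacement current between the plates equals it.
t/τ = 0.8871; I_d = (63.9/2.69×10^4) · e^(−0.8871) = (2.375×10^-3)(0.4118) = 9.78×10^-4 A.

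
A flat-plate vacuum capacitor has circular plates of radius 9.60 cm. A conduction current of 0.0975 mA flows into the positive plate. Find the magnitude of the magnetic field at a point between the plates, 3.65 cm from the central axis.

No conduction current crosses the gap, so I_d there equals the 9.75×10^-5 A in the leads.
For r < R the Ampère–Maxwell law gives B(2πr) = μ₀ I_d (r²/R²), so B = μ₀ I_d r/(2πR²) = (4π×10^-7)(9.75×10^-5)(0.0365)/(2π·0.0960²) = 7.72×10^-11 T.

7.72×10^-11 T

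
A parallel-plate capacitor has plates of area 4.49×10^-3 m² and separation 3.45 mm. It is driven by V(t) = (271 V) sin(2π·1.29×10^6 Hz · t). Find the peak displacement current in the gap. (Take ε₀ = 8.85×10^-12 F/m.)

The displacement current equals the conduction current C dV/dt, which peaks at C V₀ ω.
With C = ε₀A/d = (8.85×10^-12)(4.49×10^-3)/(3.45×10^-3) = 1.152×10^-11 F and ω = 2πf = 8.105×10^6 rad/s, I_d,max = (1.152×10^-11)(271)(8.105×10^6) = 0.0253 A.

0.0253 A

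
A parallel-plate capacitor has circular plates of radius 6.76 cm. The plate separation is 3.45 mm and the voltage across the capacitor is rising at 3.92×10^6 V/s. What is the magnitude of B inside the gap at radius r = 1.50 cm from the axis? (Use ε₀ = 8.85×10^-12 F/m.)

9.48×10^-11 T

dE/dt = (dV/dt)/d = 1.136×10^9 V/(m·s); I_d = ε₀(πR²)(dE/dt) = (8.85×10^-12)(0.01436)(1.136×10^9) = 1.444×10^-4 A.
An Ampèrian loop of radius r encloses a fraction (r/R)² of I_d. Then B·2πr = μ₀ I_d (r/R)², giving B = μ₀ I_d r/(2πR²) = 9.48×10^-11 T.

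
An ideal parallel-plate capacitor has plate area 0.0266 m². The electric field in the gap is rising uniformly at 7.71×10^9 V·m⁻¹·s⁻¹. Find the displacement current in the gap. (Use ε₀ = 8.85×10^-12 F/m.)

1.82×10^-3 A

With a uniform field, Φ_E = EA, so I_d = ε₀ A dE/dt = 1.82×10^-3 A.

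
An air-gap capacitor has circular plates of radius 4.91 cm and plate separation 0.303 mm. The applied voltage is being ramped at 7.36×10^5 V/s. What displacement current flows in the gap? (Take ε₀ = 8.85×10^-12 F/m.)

The displacement current equals the charging current C dV/dt. With C = ε₀A/d = (8.85×10^-12)(7.574×10^-3)/(3.03×10^-4) = 2.212×10^-10 F, I_d = (2.212×10^-10)(7.36×10^5) = 1.63×10^-4 A.

1.63×10^-4 A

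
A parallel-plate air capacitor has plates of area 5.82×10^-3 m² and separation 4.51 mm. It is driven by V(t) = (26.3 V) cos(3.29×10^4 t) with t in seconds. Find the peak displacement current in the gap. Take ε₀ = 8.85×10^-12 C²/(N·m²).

(dE/dt)_max = V₀ω/d = 1.919×10^8 V/(m·s); ω = 3.29×10^4 rad/s.
I_d,max = ε₀ A (dE/dt)_max = (8.85×10^-12)(5.82×10^-3)(1.919×10^8) = 9.88×10^-6 A.

9.88×10^-6 A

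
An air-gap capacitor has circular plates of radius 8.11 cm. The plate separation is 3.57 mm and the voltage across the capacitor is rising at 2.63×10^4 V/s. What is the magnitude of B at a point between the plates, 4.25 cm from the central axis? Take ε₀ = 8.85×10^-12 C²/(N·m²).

1.74×10^-12 T

I_d = C dV/dt with C = ε₀πR²/d = 5.122×10^-11 F, so I_d = (5.122×10^-11)(2.63×10^4) = 1.347×10^-6 A.
∮B·dl = μ₀ I_d,enc with I_d,enc = I_d r²/R² = 3.699×10^-7 A; so B = μ₀ I_d,enc/(2πr) = 1.74×10^-12 T.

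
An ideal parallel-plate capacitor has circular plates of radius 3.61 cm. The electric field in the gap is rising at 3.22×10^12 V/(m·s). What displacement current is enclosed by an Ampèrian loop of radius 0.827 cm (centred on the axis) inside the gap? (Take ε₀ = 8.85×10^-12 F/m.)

Through the whole plate area (πR² = 4.094×10^-3 m²), I_d = ε₀ πR² dE/dt = 0.1167 A.
The field is uniform, so I_d,enc = I_d (r/R)² = (0.1167)(0.827/3.61)² = 6.12×10^-3 A.

6.12×10^-3 A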